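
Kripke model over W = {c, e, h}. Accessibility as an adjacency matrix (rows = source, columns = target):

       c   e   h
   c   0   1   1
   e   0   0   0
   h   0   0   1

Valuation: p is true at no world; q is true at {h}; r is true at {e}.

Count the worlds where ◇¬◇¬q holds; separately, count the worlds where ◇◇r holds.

2 and 0

For ◇¬◇¬q:
c: successors {e, h}; ¬◇¬q there: e:T, h:T. ✓
e: no successors, so ◇¬◇¬q fails. ✗
h: successors {h}; ¬◇¬q there: h:T. ✓
— 2 worlds.
For ◇◇r:
c: successors {e, h}; ◇r there: e:F, h:F. ✗
e: no successors, so ◇◇r fails. ✗
h: successors {h}; ◇r there: h:F. ✗
— 0 worlds.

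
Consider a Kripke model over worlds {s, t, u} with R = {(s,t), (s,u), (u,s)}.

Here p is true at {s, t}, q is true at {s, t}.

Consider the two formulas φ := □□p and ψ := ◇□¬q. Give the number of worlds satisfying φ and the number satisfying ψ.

2 and 1

For □□p:
s: successors {t, u}; □p there: t:T, u:T. ✓
t: no successors, so □□p holds vacuously. ✓
u: successors {s}; □p there: s:F. ✗
— 2 worlds.
For ◇□¬q:
s: successors {t, u}; □¬q there: t:T, u:F. ✓
t: no successors, so ◇□¬q fails. ✗
u: successors {s}; □¬q there: s:F. ✗
— 1 world.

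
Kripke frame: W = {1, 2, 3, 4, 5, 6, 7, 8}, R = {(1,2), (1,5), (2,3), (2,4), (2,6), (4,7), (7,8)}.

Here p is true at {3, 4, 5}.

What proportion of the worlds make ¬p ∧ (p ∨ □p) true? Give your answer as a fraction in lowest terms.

1/4

1: ¬p is T, p ∨ □p is F. ✗
2: ¬p is T, p ∨ □p is F. ✗
3: ¬p is F, p ∨ □p is T. ✗
4: ¬p is F, p ∨ □p is T. ✗
5: ¬p is F, p ∨ □p is T. ✗
6: ¬p is T, p ∨ □p is T. ✓
7: ¬p is T, p ∨ □p is F. ✗
8: ¬p is T, p ∨ □p is T. ✓
That's 2 of 8 worlds, so 2/8 = 1/4.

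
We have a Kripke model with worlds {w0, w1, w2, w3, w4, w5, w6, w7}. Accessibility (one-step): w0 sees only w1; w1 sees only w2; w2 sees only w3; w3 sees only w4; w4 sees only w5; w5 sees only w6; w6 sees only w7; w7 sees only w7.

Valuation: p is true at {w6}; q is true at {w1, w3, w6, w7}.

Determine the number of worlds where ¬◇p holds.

w0: ◇p is F. ✓
w1: ◇p is F. ✓
w2: ◇p is F. ✓
w3: ◇p is F. ✓
w4: ◇p is F. ✓
w5: ◇p is T. ✗
w6: ◇p is F. ✓
w7: ◇p is F. ✓
Satisfying worlds: {w0, w1, w2, w3, w4, w6, w7}.

7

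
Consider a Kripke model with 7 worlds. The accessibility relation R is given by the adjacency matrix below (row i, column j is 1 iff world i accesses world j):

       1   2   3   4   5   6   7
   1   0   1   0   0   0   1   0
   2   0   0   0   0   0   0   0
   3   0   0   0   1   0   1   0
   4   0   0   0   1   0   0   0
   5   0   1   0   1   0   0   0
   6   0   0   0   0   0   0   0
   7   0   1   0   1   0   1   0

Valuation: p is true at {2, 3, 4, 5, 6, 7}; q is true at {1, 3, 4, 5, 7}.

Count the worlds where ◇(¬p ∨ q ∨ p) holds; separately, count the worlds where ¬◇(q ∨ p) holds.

5 and 2

For ◇(¬p ∨ q ∨ p):
1: successors {2, 6}; ¬p ∨ q ∨ p there: 2:T, 6:T. ✓
2: no successors, so ◇(¬p ∨ q ∨ p) fails. ✗
3: successors {4, 6}; ¬p ∨ q ∨ p there: 4:T, 6:T. ✓
4: successors {4}; ¬p ∨ q ∨ p there: 4:T. ✓
5: successors {2, 4}; ¬p ∨ q ∨ p there: 2:T, 4:T. ✓
6: no successors, so ◇(¬p ∨ q ∨ p) fails. ✗
7: successors {2, 4, 6}; ¬p ∨ q ∨ p there: 2:T, 4:T, 6:T. ✓
— 5 worlds.
For ¬◇(q ∨ p):
1: ◇(q ∨ p) is T. ✗
2: ◇(q ∨ p) is F. ✓
3: ◇(q ∨ p) is T. ✗
4: ◇(q ∨ p) is T. ✗
5: ◇(q ∨ p) is T. ✗
6: ◇(q ∨ p) is F. ✓
7: ◇(q ∨ p) is T. ✗
— 2 worlds.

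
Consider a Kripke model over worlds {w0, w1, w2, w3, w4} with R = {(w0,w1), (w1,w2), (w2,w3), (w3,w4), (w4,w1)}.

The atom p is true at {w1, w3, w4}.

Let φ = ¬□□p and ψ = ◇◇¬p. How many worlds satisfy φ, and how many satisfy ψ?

2 and 2

For ¬□□p:
w0: □□p is F. ✓
w1: □□p is T. ✗
w2: □□p is T. ✗
w3: □□p is T. ✗
w4: □□p is F. ✓
— 2 worlds.
For ◇◇¬p:
w0: successors {w1}; ◇¬p there: w1:T. ✓
w1: successors {w2}; ◇¬p there: w2:F. ✗
w2: successors {w3}; ◇¬p there: w3:F. ✗
w3: successors {w4}; ◇¬p there: w4:F. ✗
w4: successors {w1}; ◇¬p there: w1:T. ✓
— 2 worlds.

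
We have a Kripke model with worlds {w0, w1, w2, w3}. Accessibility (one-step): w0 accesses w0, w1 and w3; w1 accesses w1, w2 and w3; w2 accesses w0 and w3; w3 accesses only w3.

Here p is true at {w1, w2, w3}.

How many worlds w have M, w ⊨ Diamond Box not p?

w0: successors {w0, w1, w3}; Box not p there: w0:F, w1:F, w3:F. ✗
w1: successors {w1, w2, w3}; Box not p there: w1:F, w2:F, w3:F. ✗
w2: successors {w0, w3}; Box not p there: w0:F, w3:F. ✗
w3: successors {w3}; Box not p there: w3:F. ✗
Satisfying worlds: ∅.

0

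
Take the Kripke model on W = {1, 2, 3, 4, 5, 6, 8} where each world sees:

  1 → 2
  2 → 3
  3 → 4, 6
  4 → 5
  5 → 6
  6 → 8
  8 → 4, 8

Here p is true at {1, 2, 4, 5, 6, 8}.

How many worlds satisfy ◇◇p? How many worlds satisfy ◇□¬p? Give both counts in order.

6 and 1

For ◇◇p:
1: successors {2}; ◇p there: 2:F. ✗
2: successors {3}; ◇p there: 3:T. ✓
3: successors {4, 6}; ◇p there: 4:T, 6:T. ✓
4: successors {5}; ◇p there: 5:T. ✓
5: successors {6}; ◇p there: 6:T. ✓
6: successors {8}; ◇p there: 8:T. ✓
8: successors {4, 8}; ◇p there: 4:T, 8:T. ✓
— 6 worlds.
For ◇□¬p:
1: successors {2}; □¬p there: 2:T. ✓
2: successors {3}; □¬p there: 3:F. ✗
3: successors {4, 6}; □¬p there: 4:F, 6:F. ✗
4: successors {5}; □¬p there: 5:F. ✗
5: successors {6}; □¬p there: 6:F. ✗
6: successors {8}; □¬p there: 8:F. ✗
8: successors {4, 8}; □¬p there: 4:F, 8:F. ✗
— 1 world.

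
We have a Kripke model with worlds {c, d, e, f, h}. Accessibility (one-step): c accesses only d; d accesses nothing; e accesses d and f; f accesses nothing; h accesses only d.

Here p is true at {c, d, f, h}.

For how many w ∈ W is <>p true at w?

3

c: successors {d}; p there: d:T. ✓
d: no successors, so <>p fails. ✗
e: successors {d, f}; p there: d:T, f:T. ✓
f: no successors, so <>p fails. ✗
h: successors {d}; p there: d:T. ✓
Satisfying worlds: {c, e, h}.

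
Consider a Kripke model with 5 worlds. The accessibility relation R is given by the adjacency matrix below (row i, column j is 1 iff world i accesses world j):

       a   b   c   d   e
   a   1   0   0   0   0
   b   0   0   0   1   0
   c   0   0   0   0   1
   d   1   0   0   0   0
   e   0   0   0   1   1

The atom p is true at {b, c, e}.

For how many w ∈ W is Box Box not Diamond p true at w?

3

a: successors {a}; Box not Diamond p there: a:T. ✓
b: successors {d}; Box not Diamond p there: d:T. ✓
c: successors {e}; Box not Diamond p there: e:F. ✗
d: successors {a}; Box not Diamond p there: a:T. ✓
e: successors {d, e}; Box not Diamond p there: d:T, e:F. ✗
Satisfying worlds: {a, b, d}.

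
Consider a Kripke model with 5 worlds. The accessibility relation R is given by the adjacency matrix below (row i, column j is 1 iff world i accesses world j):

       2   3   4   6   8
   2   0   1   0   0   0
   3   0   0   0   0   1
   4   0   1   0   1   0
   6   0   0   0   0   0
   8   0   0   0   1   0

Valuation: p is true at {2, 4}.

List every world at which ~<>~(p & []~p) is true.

2: <>~(p & []~p) is T. ✗
3: <>~(p & []~p) is T. ✗
4: <>~(p & []~p) is T. ✗
6: <>~(p & []~p) is F. ✓
8: <>~(p & []~p) is T. ✗

{6}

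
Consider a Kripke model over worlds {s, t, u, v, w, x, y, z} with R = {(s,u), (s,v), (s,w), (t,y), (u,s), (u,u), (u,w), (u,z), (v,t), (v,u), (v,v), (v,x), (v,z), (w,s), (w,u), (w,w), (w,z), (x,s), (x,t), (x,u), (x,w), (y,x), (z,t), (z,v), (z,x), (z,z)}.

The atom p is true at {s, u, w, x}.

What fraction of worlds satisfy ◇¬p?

s: successors {u, v, w}; ¬p there: u:F, v:T, w:F. ✓
t: successors {y}; ¬p there: y:T. ✓
u: successors {s, u, w, z}; ¬p there: s:F, u:F, w:F, z:T. ✓
v: successors {t, u, v, x, z}; ¬p there: t:T, u:F, v:T, x:F, z:T. ✓
w: successors {s, u, w, z}; ¬p there: s:F, u:F, w:F, z:T. ✓
x: successors {s, t, u, w}; ¬p there: s:F, t:T, u:F, w:F. ✓
y: successors {x}; ¬p there: x:F. ✗
z: successors {t, v, x, z}; ¬p there: t:T, v:T, x:F, z:T. ✓
That's 7 of 8 worlds, so 7/8.

7/8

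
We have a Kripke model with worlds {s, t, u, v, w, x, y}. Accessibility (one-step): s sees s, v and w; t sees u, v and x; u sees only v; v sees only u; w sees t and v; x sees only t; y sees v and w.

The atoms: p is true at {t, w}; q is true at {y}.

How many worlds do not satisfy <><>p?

s: successors {s, v, w}; <>p there: s:T, v:F, w:T. ✓
t: successors {u, v, x}; <>p there: u:F, v:F, x:T. ✓
u: successors {v}; <>p there: v:F. ✗
v: successors {u}; <>p there: u:F. ✗
w: successors {t, v}; <>p there: t:F, v:F. ✗
x: successors {t}; <>p there: t:F. ✗
y: successors {v, w}; <>p there: v:F, w:T. ✓
Satisfying worlds: {s, t, y}.
So <><>p fails at the other 4 worlds.

4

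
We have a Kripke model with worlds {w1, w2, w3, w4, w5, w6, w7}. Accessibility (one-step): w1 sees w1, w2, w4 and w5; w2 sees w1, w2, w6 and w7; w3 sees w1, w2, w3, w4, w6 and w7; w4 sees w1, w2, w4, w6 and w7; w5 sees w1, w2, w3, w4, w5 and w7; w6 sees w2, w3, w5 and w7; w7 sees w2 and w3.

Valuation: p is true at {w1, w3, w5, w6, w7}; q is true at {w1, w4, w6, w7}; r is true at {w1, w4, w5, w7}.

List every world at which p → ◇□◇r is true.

{w1, w2, w3, w4, w5, w6}

w1: p is T, ◇□◇r is T. ✓
w2: p is F, ◇□◇r is T. ✓
w3: p is T, ◇□◇r is T. ✓
w4: p is F, ◇□◇r is T. ✓
w5: p is T, ◇□◇r is T. ✓
w6: p is T, ◇□◇r is T. ✓
w7: p is T, ◇□◇r is F. ✗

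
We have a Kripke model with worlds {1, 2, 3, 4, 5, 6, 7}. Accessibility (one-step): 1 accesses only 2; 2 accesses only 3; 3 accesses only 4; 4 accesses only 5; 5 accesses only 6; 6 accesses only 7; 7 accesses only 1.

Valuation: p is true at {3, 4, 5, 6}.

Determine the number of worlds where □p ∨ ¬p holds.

1: □p is F, ¬p is T. ✓
2: □p is T, ¬p is T. ✓
3: □p is T, ¬p is F. ✓
4: □p is T, ¬p is F. ✓
5: □p is T, ¬p is F. ✓
6: □p is F, ¬p is F. ✗
7: □p is F, ¬p is T. ✓
Satisfying worlds: {1, 2, 3, 4, 5, 7}.

6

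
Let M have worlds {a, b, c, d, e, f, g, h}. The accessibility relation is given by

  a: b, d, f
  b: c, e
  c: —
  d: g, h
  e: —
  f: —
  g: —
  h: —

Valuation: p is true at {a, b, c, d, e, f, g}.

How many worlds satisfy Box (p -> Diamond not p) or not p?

a: Box (p -> Diamond not p) is F, not p is F. ✗
b: Box (p -> Diamond not p) is F, not p is F. ✗
c: Box (p -> Diamond not p) is T, not p is F. ✓
d: Box (p -> Diamond not p) is F, not p is F. ✗
e: Box (p -> Diamond not p) is T, not p is F. ✓
f: Box (p -> Diamond not p) is T, not p is F. ✓
g: Box (p -> Diamond not p) is T, not p is F. ✓
h: Box (p -> Diamond not p) is T, not p is T. ✓
Satisfying worlds: {c, e, f, g, h}.

5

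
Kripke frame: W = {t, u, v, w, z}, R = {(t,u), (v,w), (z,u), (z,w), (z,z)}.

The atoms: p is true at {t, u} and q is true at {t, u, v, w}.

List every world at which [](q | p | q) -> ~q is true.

t: [](q | p | q) is T, ~q is F. ✗
u: [](q | p | q) is T, ~q is F. ✗
v: [](q | p | q) is T, ~q is F. ✗
w: [](q | p | q) is T, ~q is F. ✗
z: [](q | p | q) is F, ~q is T. ✓

{z}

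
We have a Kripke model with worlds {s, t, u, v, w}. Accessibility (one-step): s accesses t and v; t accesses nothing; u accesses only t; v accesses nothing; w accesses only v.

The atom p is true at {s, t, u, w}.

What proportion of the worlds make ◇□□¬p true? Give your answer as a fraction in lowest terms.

s: successors {t, v}; □□¬p there: t:T, v:T. ✓
t: no successors, so ◇□□¬p fails. ✗
u: successors {t}; □□¬p there: t:T. ✓
v: no successors, so ◇□□¬p fails. ✗
w: successors {v}; □□¬p there: v:T. ✓
That's 3 of 5 worlds, so 3/5.

3/5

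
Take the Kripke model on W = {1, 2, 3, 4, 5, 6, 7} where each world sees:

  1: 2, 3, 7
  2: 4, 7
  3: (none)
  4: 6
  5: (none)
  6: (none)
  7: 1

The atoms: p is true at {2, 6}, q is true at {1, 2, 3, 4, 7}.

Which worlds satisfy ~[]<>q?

1: []<>q is F. ✓
2: []<>q is F. ✓
3: []<>q is T. ✗
4: []<>q is F. ✓
5: []<>q is T. ✗
6: []<>q is T. ✗
7: []<>q is T. ✗

{1, 2, 4}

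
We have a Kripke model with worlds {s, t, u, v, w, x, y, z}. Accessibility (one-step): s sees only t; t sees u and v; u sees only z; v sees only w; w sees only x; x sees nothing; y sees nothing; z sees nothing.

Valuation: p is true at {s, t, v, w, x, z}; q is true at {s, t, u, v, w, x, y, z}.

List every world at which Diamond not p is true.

{t}

s: successors {t}; not p there: t:F. ✗
t: successors {u, v}; not p there: u:T, v:F. ✓
u: successors {z}; not p there: z:F. ✗
v: successors {w}; not p there: w:F. ✗
w: successors {x}; not p there: x:F. ✗
x: no successors, so Diamond not p fails. ✗
y: no successors, so Diamond not p fails. ✗
z: no successors, so Diamond not p fails. ✗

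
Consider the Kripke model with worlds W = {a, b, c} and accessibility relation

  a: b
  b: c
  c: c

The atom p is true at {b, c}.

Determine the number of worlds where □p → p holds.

a: □p is T, p is F. ✗
b: □p is T, p is T. ✓
c: □p is T, p is T. ✓
Satisfying worlds: {b, c}.

2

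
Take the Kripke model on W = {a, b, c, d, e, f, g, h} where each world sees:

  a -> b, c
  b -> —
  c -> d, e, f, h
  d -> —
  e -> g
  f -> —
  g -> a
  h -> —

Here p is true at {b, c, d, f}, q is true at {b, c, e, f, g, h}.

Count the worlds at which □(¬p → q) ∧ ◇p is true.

a: □(¬p → q) is T, ◇p is T. ✓
b: □(¬p → q) is T, ◇p is F. ✗
c: □(¬p → q) is T, ◇p is T. ✓
d: □(¬p → q) is T, ◇p is F. ✗
e: □(¬p → q) is T, ◇p is F. ✗
f: □(¬p → q) is T, ◇p is F. ✗
g: □(¬p → q) is F, ◇p is F. ✗
h: □(¬p → q) is T, ◇p is F. ✗
Satisfying worlds: {a, c}.

2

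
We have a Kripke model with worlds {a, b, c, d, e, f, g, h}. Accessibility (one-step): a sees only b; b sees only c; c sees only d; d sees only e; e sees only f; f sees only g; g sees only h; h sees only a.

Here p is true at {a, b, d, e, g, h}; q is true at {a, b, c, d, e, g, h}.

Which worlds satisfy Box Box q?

{a, b, c, e, f, g, h}

a: successors {b}; Box q there: b:T. ✓
b: successors {c}; Box q there: c:T. ✓
c: successors {d}; Box q there: d:T. ✓
d: successors {e}; Box q there: e:F. ✗
e: successors {f}; Box q there: f:T. ✓
f: successors {g}; Box q there: g:T. ✓
g: successors {h}; Box q there: h:T. ✓
h: successors {a}; Box q there: a:T. ✓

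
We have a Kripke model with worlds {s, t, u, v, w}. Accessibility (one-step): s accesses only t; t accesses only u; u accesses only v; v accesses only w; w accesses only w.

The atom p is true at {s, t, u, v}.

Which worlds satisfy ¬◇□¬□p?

s: ◇□¬□p is F. ✓
t: ◇□¬□p is T. ✗
u: ◇□¬□p is T. ✗
v: ◇□¬□p is T. ✗
w: ◇□¬□p is T. ✗

{s}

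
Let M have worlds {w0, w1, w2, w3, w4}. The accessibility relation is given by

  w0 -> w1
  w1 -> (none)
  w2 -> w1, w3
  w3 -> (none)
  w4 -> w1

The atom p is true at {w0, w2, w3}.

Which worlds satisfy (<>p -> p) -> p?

{w0, w2, w3}

w0: <>p -> p is T, p is T. ✓
w1: <>p -> p is T, p is F. ✗
w2: <>p -> p is T, p is T. ✓
w3: <>p -> p is T, p is T. ✓
w4: <>p -> p is T, p is F. ✗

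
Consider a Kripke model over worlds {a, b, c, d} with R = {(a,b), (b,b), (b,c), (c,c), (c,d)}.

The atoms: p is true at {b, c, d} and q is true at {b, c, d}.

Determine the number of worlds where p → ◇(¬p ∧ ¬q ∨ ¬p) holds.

a: p is F, ◇(¬p ∧ ¬q ∨ ¬p) is F. ✓
b: p is T, ◇(¬p ∧ ¬q ∨ ¬p) is F. ✗
c: p is T, ◇(¬p ∧ ¬q ∨ ¬p) is F. ✗
d: p is T, ◇(¬p ∧ ¬q ∨ ¬p) is F. ✗
Satisfying worlds: {a}.

1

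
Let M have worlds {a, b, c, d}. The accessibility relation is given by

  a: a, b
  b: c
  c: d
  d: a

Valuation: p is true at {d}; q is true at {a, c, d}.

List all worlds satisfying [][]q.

{b, c}

a: successors {a, b}; []q there: a:F, b:T. ✗
b: successors {c}; []q there: c:T. ✓
c: successors {d}; []q there: d:T. ✓
d: successors {a}; []q there: a:F. ✗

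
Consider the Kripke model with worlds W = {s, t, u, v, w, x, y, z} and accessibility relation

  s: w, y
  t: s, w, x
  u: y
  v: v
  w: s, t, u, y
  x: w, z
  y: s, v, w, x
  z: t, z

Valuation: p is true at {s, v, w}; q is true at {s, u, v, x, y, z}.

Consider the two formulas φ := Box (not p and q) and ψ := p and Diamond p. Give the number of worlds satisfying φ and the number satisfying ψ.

1 and 3

For Box (not p and q):
s: successors {w, y}; not p and q there: w:F, y:T. ✗
t: successors {s, w, x}; not p and q there: s:F, w:F, x:T. ✗
u: successors {y}; not p and q there: y:T. ✓
v: successors {v}; not p and q there: v:F. ✗
w: successors {s, t, u, y}; not p and q there: s:F, t:F, u:T, y:T. ✗
x: successors {w, z}; not p and q there: w:F, z:T. ✗
y: successors {s, v, w, x}; not p and q there: s:F, v:F, w:F, x:T. ✗
z: successors {t, z}; not p and q there: t:F, z:T. ✗
— 1 world.
For p and Diamond p:
s: p is T, Diamond p is T. ✓
t: p is F, Diamond p is T. ✗
u: p is F, Diamond p is F. ✗
v: p is T, Diamond p is T. ✓
w: p is T, Diamond p is T. ✓
x: p is F, Diamond p is T. ✗
y: p is F, Diamond p is T. ✗
z: p is F, Diamond p is F. ✗
— 3 worlds.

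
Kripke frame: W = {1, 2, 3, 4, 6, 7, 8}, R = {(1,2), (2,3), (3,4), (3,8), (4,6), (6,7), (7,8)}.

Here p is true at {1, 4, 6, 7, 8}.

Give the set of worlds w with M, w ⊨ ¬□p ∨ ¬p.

{1, 2, 3}

1: ¬□p is T, ¬p is F. ✓
2: ¬□p is T, ¬p is T. ✓
3: ¬□p is F, ¬p is T. ✓
4: ¬□p is F, ¬p is F. ✗
6: ¬□p is F, ¬p is F. ✗
7: ¬□p is F, ¬p is F. ✗
8: ¬□p is F, ¬p is F. ✗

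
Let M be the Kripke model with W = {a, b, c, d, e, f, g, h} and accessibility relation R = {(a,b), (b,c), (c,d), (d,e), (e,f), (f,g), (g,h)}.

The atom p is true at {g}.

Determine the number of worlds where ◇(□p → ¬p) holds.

a: successors {b}; □p → ¬p there: b:T. ✓
b: successors {c}; □p → ¬p there: c:T. ✓
c: successors {d}; □p → ¬p there: d:T. ✓
d: successors {e}; □p → ¬p there: e:T. ✓
e: successors {f}; □p → ¬p there: f:T. ✓
f: successors {g}; □p → ¬p there: g:T. ✓
g: successors {h}; □p → ¬p there: h:T. ✓
h: no successors, so ◇(□p → ¬p) fails. ✗
Satisfying worlds: {a, b, c, d, e, f, g}.

7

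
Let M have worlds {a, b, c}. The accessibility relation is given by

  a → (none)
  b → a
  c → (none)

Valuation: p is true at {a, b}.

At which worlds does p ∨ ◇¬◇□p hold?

a: p is T, ◇¬◇□p is F. ✓
b: p is T, ◇¬◇□p is T. ✓
c: p is F, ◇¬◇□p is F. ✗

{a, b}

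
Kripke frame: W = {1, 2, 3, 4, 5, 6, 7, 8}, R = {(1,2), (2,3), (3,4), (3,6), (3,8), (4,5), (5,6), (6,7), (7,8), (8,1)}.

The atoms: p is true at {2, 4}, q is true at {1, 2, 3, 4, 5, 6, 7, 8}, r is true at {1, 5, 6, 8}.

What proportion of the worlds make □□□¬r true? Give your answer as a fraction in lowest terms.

3/8

1: successors {2}; □□¬r there: 2:F. ✗
2: successors {3}; □□¬r there: 3:F. ✗
3: successors {4, 6, 8}; □□¬r there: 4:F, 6:F, 8:T. ✗
4: successors {5}; □□¬r there: 5:T. ✓
5: successors {6}; □□¬r there: 6:F. ✗
6: successors {7}; □□¬r there: 7:F. ✗
7: successors {8}; □□¬r there: 8:T. ✓
8: successors {1}; □□¬r there: 1:T. ✓
That's 3 of 8 worlds, so 3/8.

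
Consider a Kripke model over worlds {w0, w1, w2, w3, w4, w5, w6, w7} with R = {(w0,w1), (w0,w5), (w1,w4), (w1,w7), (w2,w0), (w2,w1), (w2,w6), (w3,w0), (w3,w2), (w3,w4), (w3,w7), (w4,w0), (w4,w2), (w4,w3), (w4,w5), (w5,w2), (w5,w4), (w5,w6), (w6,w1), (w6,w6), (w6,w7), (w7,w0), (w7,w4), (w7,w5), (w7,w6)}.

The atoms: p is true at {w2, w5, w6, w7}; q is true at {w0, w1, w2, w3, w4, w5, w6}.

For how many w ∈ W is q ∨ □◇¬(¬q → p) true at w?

7

w0: q is T, □◇¬(¬q → p) is F. ✓
w1: q is T, □◇¬(¬q → p) is F. ✓
w2: q is T, □◇¬(¬q → p) is F. ✓
w3: q is T, □◇¬(¬q → p) is F. ✓
w4: q is T, □◇¬(¬q → p) is F. ✓
w5: q is T, □◇¬(¬q → p) is F. ✓
w6: q is T, □◇¬(¬q → p) is F. ✓
w7: q is F, □◇¬(¬q → p) is F. ✗
Satisfying worlds: {w0, w1, w2, w3, w4, w5, w6}.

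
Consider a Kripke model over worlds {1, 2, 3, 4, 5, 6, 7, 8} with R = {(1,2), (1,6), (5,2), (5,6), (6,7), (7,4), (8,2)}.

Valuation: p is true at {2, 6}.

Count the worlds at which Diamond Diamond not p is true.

3

1: successors {2, 6}; Diamond not p there: 2:F, 6:T. ✓
2: no successors, so Diamond Diamond not p fails. ✗
3: no successors, so Diamond Diamond not p fails. ✗
4: no successors, so Diamond Diamond not p fails. ✗
5: successors {2, 6}; Diamond not p there: 2:F, 6:T. ✓
6: successors {7}; Diamond not p there: 7:T. ✓
7: successors {4}; Diamond not p there: 4:F. ✗
8: successors {2}; Diamond not p there: 2:F. ✗
Satisfying worlds: {1, 5, 6}.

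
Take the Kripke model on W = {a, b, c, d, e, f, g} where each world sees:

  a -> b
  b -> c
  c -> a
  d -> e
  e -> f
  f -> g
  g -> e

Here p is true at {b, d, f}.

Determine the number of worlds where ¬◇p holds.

a: ◇p is T. ✗
b: ◇p is F. ✓
c: ◇p is F. ✓
d: ◇p is F. ✓
e: ◇p is T. ✗
f: ◇p is F. ✓
g: ◇p is F. ✓
Satisfying worlds: {b, c, d, f, g}.

5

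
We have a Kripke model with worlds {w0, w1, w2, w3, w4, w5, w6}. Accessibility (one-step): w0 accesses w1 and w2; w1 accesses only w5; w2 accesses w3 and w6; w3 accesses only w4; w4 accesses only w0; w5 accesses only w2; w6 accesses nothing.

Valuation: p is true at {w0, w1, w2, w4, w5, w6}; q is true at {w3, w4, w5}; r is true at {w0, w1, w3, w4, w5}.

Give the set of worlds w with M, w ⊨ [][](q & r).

{w2, w6}

w0: successors {w1, w2}; [](q & r) there: w1:T, w2:F. ✗
w1: successors {w5}; [](q & r) there: w5:F. ✗
w2: successors {w3, w6}; [](q & r) there: w3:T, w6:T. ✓
w3: successors {w4}; [](q & r) there: w4:F. ✗
w4: successors {w0}; [](q & r) there: w0:F. ✗
w5: successors {w2}; [](q & r) there: w2:F. ✗
w6: no successors, so [][](q & r) holds vacuously. ✓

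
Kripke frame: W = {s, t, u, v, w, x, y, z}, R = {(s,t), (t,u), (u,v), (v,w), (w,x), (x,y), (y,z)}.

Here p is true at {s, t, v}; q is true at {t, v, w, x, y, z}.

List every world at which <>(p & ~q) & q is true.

s: <>(p & ~q) is F, q is F. ✗
t: <>(p & ~q) is F, q is T. ✗
u: <>(p & ~q) is F, q is F. ✗
v: <>(p & ~q) is F, q is T. ✗
w: <>(p & ~q) is F, q is T. ✗
x: <>(p & ~q) is F, q is T. ✗
y: <>(p & ~q) is F, q is T. ✗
z: <>(p & ~q) is F, q is T. ✗

∅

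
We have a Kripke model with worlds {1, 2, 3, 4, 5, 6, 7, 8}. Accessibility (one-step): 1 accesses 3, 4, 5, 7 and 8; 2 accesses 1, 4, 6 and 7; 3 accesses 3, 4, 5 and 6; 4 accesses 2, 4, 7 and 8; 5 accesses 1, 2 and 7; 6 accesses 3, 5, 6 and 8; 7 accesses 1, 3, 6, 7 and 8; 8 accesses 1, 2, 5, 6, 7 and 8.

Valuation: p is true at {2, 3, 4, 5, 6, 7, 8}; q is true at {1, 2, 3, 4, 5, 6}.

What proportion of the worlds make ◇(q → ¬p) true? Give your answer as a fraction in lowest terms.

1: successors {3, 4, 5, 7, 8}; q → ¬p there: 3:F, 4:F, 5:F, 7:T, 8:T. ✓
2: successors {1, 4, 6, 7}; q → ¬p there: 1:T, 4:F, 6:F, 7:T. ✓
3: successors {3, 4, 5, 6}; q → ¬p there: 3:F, 4:F, 5:F, 6:F. ✗
4: successors {2, 4, 7, 8}; q → ¬p there: 2:F, 4:F, 7:T, 8:T. ✓
5: successors {1, 2, 7}; q → ¬p there: 1:T, 2:F, 7:T. ✓
6: successors {3, 5, 6, 8}; q → ¬p there: 3:F, 5:F, 6:F, 8:T. ✓
7: successors {1, 3, 6, 7, 8}; q → ¬p there: 1:T, 3:F, 6:F, 7:T, 8:T. ✓
8: successors {1, 2, 5, 6, 7, 8}; q → ¬p there: 1:T, 2:F, 5:F, 6:F, 7:T, 8:T. ✓
That's 7 of 8 worlds, so 7/8.

7/8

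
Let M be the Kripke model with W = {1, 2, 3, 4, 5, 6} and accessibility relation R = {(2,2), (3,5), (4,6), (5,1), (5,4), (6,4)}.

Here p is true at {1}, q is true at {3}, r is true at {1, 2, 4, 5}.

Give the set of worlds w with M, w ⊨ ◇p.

{5}

1: no successors, so ◇p fails. ✗
2: successors {2}; p there: 2:F. ✗
3: successors {5}; p there: 5:F. ✗
4: successors {6}; p there: 6:F. ✗
5: successors {1, 4}; p there: 1:T, 4:F. ✓
6: successors {4}; p there: 4:F. ✗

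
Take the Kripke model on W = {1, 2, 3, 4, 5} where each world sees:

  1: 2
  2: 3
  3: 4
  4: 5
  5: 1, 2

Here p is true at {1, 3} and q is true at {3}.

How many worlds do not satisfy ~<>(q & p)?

1

1: <>(q & p) is F. ✓
2: <>(q & p) is T. ✗
3: <>(q & p) is F. ✓
4: <>(q & p) is F. ✓
5: <>(q & p) is F. ✓
Satisfying worlds: {1, 3, 4, 5}.
So ~<>(q & p) fails at the other 1 world.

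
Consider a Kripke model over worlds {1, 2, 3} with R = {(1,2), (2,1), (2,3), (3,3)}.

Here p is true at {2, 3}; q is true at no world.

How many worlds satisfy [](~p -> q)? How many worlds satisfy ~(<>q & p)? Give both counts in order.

For [](~p -> q):
1: successors {2}; ~p -> q there: 2:T. ✓
2: successors {1, 3}; ~p -> q there: 1:F, 3:T. ✗
3: successors {3}; ~p -> q there: 3:T. ✓
— 2 worlds.
For ~(<>q & p):
1: <>q & p is F. ✓
2: <>q & p is F. ✓
3: <>q & p is F. ✓
— 3 worlds.

2 and 3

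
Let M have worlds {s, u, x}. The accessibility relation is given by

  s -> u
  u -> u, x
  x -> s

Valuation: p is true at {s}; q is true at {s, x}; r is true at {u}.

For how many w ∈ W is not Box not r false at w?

1

s: Box not r is F. ✓
u: Box not r is F. ✓
x: Box not r is T. ✗
Satisfying worlds: {s, u}.
So not Box not r fails at the other 1 world.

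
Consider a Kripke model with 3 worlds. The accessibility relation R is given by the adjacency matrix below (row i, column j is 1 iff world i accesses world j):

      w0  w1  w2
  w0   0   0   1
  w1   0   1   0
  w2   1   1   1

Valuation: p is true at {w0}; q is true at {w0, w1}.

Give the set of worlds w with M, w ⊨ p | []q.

w0: p is T, []q is F. ✓
w1: p is F, []q is T. ✓
w2: p is F, []q is F. ✗

{w0, w1}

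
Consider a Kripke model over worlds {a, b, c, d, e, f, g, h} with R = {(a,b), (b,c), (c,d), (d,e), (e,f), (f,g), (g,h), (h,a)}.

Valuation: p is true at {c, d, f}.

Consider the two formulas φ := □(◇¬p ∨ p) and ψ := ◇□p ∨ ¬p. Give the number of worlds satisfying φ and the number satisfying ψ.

For □(◇¬p ∨ p):
a: successors {b}; ◇¬p ∨ p there: b:F. ✗
b: successors {c}; ◇¬p ∨ p there: c:T. ✓
c: successors {d}; ◇¬p ∨ p there: d:T. ✓
d: successors {e}; ◇¬p ∨ p there: e:F. ✗
e: successors {f}; ◇¬p ∨ p there: f:T. ✓
f: successors {g}; ◇¬p ∨ p there: g:T. ✓
g: successors {h}; ◇¬p ∨ p there: h:T. ✓
h: successors {a}; ◇¬p ∨ p there: a:T. ✓
— 6 worlds.
For ◇□p ∨ ¬p:
a: ◇□p is T, ¬p is T. ✓
b: ◇□p is T, ¬p is T. ✓
c: ◇□p is F, ¬p is F. ✗
d: ◇□p is T, ¬p is F. ✓
e: ◇□p is F, ¬p is T. ✓
f: ◇□p is F, ¬p is F. ✗
g: ◇□p is F, ¬p is T. ✓
h: ◇□p is F, ¬p is T. ✓
— 6 worlds.

6 and 6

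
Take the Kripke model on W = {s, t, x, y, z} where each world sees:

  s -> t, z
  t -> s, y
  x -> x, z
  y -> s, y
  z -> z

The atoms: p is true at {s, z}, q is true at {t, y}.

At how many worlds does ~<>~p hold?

1

s: <>~p is T. ✗
t: <>~p is T. ✗
x: <>~p is T. ✗
y: <>~p is T. ✗
z: <>~p is F. ✓
Satisfying worlds: {z}.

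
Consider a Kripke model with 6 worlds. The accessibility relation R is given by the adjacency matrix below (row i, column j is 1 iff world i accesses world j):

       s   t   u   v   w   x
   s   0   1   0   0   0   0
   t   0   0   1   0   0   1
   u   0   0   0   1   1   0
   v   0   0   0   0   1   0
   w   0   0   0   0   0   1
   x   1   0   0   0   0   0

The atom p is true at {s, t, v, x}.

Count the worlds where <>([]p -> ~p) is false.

s: successors {t}; []p -> ~p there: t:T. ✓
t: successors {u, x}; []p -> ~p there: u:T, x:F. ✓
u: successors {v, w}; []p -> ~p there: v:T, w:T. ✓
v: successors {w}; []p -> ~p there: w:T. ✓
w: successors {x}; []p -> ~p there: x:F. ✗
x: successors {s}; []p -> ~p there: s:F. ✗
Satisfying worlds: {s, t, u, v}.
So <>([]p -> ~p) fails at the other 2 worlds.

2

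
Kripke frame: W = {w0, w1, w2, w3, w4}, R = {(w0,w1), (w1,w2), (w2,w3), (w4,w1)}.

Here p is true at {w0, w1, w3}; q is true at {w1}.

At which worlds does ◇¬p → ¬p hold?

{w0, w2, w3, w4}

w0: ◇¬p is F, ¬p is F. ✓
w1: ◇¬p is T, ¬p is F. ✗
w2: ◇¬p is F, ¬p is T. ✓
w3: ◇¬p is F, ¬p is F. ✓
w4: ◇¬p is F, ¬p is T. ✓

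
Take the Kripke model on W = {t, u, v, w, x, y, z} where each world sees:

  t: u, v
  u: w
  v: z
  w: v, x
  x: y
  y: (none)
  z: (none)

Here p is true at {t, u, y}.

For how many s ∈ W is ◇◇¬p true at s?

t: successors {u, v}; ◇¬p there: u:T, v:T. ✓
u: successors {w}; ◇¬p there: w:T. ✓
v: successors {z}; ◇¬p there: z:F. ✗
w: successors {v, x}; ◇¬p there: v:T, x:F. ✓
x: successors {y}; ◇¬p there: y:F. ✗
y: no successors, so ◇◇¬p fails. ✗
z: no successors, so ◇◇¬p fails. ✗
Satisfying worlds: {t, u, w}.

3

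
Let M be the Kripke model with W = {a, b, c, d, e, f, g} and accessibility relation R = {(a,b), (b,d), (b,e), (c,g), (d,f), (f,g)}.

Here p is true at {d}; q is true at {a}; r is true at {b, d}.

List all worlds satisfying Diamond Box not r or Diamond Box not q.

{a, b, c, d, f}

a: Diamond Box not r is F, Diamond Box not q is T. ✓
b: Diamond Box not r is T, Diamond Box not q is T. ✓
c: Diamond Box not r is T, Diamond Box not q is T. ✓
d: Diamond Box not r is T, Diamond Box not q is T. ✓
e: Diamond Box not r is F, Diamond Box not q is F. ✗
f: Diamond Box not r is T, Diamond Box not q is T. ✓
g: Diamond Box not r is F, Diamond Box not q is F. ✗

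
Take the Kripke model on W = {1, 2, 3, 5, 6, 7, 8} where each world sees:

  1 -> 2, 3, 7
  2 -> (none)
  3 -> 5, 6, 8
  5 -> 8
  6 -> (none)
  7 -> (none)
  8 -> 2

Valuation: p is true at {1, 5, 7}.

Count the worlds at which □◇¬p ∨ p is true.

1: □◇¬p is F, p is T. ✓
2: □◇¬p is T, p is F. ✓
3: □◇¬p is F, p is F. ✗
5: □◇¬p is T, p is T. ✓
6: □◇¬p is T, p is F. ✓
7: □◇¬p is T, p is T. ✓
8: □◇¬p is F, p is F. ✗
Satisfying worlds: {1, 2, 5, 6, 7}.

5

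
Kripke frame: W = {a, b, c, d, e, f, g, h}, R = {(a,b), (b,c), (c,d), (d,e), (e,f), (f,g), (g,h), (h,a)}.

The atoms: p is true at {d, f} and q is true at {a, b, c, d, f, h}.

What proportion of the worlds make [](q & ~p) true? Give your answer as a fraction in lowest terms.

a: successors {b}; q & ~p there: b:T. ✓
b: successors {c}; q & ~p there: c:T. ✓
c: successors {d}; q & ~p there: d:F. ✗
d: successors {e}; q & ~p there: e:F. ✗
e: successors {f}; q & ~p there: f:F. ✗
f: successors {g}; q & ~p there: g:F. ✗
g: successors {h}; q & ~p there: h:T. ✓
h: successors {a}; q & ~p there: a:T. ✓
That's 4 of 8 worlds, so 4/8 = 1/2.

1/2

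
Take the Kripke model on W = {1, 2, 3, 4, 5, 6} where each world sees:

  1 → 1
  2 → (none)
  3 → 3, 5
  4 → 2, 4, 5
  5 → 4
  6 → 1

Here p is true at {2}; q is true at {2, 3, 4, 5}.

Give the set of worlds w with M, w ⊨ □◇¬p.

{1, 2, 3, 5, 6}

1: successors {1}; ◇¬p there: 1:T. ✓
2: no successors, so □◇¬p holds vacuously. ✓
3: successors {3, 5}; ◇¬p there: 3:T, 5:T. ✓
4: successors {2, 4, 5}; ◇¬p there: 2:F, 4:T, 5:T. ✗
5: successors {4}; ◇¬p there: 4:T. ✓
6: successors {1}; ◇¬p there: 1:T. ✓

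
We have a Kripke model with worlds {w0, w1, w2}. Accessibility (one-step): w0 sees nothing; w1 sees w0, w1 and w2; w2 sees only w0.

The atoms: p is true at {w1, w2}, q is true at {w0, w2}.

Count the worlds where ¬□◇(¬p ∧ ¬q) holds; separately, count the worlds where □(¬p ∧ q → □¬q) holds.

2 and 3

For ¬□◇(¬p ∧ ¬q):
w0: □◇(¬p ∧ ¬q) is T. ✗
w1: □◇(¬p ∧ ¬q) is F. ✓
w2: □◇(¬p ∧ ¬q) is F. ✓
— 2 worlds.
For □(¬p ∧ q → □¬q):
w0: no successors, so □(¬p ∧ q → □¬q) holds vacuously. ✓
w1: successors {w0, w1, w2}; ¬p ∧ q → □¬q there: w0:T, w1:T, w2:T. ✓
w2: successors {w0}; ¬p ∧ q → □¬q there: w0:T. ✓
— 3 worlds.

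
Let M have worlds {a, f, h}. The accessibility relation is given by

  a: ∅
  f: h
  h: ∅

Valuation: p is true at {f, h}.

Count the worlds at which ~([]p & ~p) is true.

a: []p & ~p is T. ✗
f: []p & ~p is F. ✓
h: []p & ~p is F. ✓
Satisfying worlds: {f, h}.

2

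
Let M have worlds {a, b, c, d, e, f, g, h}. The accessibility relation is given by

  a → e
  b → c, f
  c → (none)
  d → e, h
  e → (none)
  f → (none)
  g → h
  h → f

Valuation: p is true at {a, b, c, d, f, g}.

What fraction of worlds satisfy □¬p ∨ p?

7/8

a: □¬p is T, p is T. ✓
b: □¬p is F, p is T. ✓
c: □¬p is T, p is T. ✓
d: □¬p is T, p is T. ✓
e: □¬p is T, p is F. ✓
f: □¬p is T, p is T. ✓
g: □¬p is T, p is T. ✓
h: □¬p is F, p is F. ✗
That's 7 of 8 worlds, so 7/8.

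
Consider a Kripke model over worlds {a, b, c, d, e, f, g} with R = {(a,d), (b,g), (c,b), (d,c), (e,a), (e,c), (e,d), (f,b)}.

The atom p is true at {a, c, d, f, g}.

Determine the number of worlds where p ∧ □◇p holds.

4

a: p is T, □◇p is T. ✓
b: p is F, □◇p is F. ✗
c: p is T, □◇p is T. ✓
d: p is T, □◇p is F. ✗
e: p is F, □◇p is F. ✗
f: p is T, □◇p is T. ✓
g: p is T, □◇p is T. ✓
Satisfying worlds: {a, c, f, g}.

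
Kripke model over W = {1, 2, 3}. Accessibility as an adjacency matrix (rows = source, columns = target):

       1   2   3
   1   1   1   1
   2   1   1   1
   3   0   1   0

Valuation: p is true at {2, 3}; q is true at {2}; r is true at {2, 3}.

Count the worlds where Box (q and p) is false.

2

1: successors {1, 2, 3}; q and p there: 1:F, 2:T, 3:F. ✗
2: successors {1, 2, 3}; q and p there: 1:F, 2:T, 3:F. ✗
3: successors {2}; q and p there: 2:T. ✓
Satisfying worlds: {3}.
So Box (q and p) fails at the other 2 worlds.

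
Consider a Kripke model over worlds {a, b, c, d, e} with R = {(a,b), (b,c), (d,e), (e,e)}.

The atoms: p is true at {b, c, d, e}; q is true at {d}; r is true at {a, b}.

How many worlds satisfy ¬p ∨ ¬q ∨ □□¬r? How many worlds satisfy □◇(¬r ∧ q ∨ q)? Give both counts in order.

For ¬p ∨ ¬q ∨ □□¬r:
a: ¬p ∨ ¬q is T, □□¬r is T. ✓
b: ¬p ∨ ¬q is T, □□¬r is T. ✓
c: ¬p ∨ ¬q is T, □□¬r is T. ✓
d: ¬p ∨ ¬q is F, □□¬r is T. ✓
e: ¬p ∨ ¬q is T, □□¬r is T. ✓
— 5 worlds.
For □◇(¬r ∧ q ∨ q):
a: successors {b}; ◇(¬r ∧ q ∨ q) there: b:F. ✗
b: successors {c}; ◇(¬r ∧ q ∨ q) there: c:F. ✗
c: no successors, so □◇(¬r ∧ q ∨ q) holds vacuously. ✓
d: successors {e}; ◇(¬r ∧ q ∨ q) there: e:F. ✗
e: successors {e}; ◇(¬r ∧ q ∨ q) there: e:F. ✗
— 1 world.

5 and 1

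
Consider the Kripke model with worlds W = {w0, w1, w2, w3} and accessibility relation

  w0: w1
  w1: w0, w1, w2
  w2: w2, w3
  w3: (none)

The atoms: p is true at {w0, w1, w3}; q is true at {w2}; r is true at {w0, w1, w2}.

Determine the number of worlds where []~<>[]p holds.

1

w0: successors {w1}; ~<>[]p there: w1:F. ✗
w1: successors {w0, w1, w2}; ~<>[]p there: w0:T, w1:F, w2:F. ✗
w2: successors {w2, w3}; ~<>[]p there: w2:F, w3:T. ✗
w3: no successors, so []~<>[]p holds vacuously. ✓
Satisfying worlds: {w3}.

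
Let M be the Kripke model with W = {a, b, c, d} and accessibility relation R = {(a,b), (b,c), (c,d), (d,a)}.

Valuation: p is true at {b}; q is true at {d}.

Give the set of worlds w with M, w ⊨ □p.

{a}

a: successors {b}; p there: b:T. ✓
b: successors {c}; p there: c:F. ✗
c: successors {d}; p there: d:F. ✗
d: successors {a}; p there: a:F. ✗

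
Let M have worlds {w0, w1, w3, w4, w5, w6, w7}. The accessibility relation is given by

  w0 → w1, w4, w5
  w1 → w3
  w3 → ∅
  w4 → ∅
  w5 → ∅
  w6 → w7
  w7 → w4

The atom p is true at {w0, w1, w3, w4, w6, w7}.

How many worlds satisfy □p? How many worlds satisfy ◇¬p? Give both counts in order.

For □p:
w0: successors {w1, w4, w5}; p there: w1:T, w4:T, w5:F. ✗
w1: successors {w3}; p there: w3:T. ✓
w3: no successors, so □p holds vacuously. ✓
w4: no successors, so □p holds vacuously. ✓
w5: no successors, so □p holds vacuously. ✓
w6: successors {w7}; p there: w7:T. ✓
w7: successors {w4}; p there: w4:T. ✓
— 6 worlds.
For ◇¬p:
w0: successors {w1, w4, w5}; ¬p there: w1:F, w4:F, w5:T. ✓
w1: successors {w3}; ¬p there: w3:F. ✗
w3: no successors, so ◇¬p fails. ✗
w4: no successors, so ◇¬p fails. ✗
w5: no successors, so ◇¬p fails. ✗
w6: successors {w7}; ¬p there: w7:F. ✗
w7: successors {w4}; ¬p there: w4:F. ✗
— 1 world.

6 and 1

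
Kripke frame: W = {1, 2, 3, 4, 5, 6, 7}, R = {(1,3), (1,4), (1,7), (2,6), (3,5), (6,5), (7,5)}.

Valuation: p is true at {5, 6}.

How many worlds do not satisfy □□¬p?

1: successors {3, 4, 7}; □¬p there: 3:F, 4:T, 7:F. ✗
2: successors {6}; □¬p there: 6:F. ✗
3: successors {5}; □¬p there: 5:T. ✓
4: no successors, so □□¬p holds vacuously. ✓
5: no successors, so □□¬p holds vacuously. ✓
6: successors {5}; □¬p there: 5:T. ✓
7: successors {5}; □¬p there: 5:T. ✓
Satisfying worlds: {3, 4, 5, 6, 7}.
So □□¬p fails at the other 2 worlds.

2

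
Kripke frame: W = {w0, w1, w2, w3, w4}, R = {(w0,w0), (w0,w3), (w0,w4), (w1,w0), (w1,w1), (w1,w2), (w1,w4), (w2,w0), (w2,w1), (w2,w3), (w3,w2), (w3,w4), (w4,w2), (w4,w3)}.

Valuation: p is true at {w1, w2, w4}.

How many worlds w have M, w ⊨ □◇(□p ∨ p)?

w0: successors {w0, w3, w4}; ◇(□p ∨ p) there: w0:T, w3:T, w4:T. ✓
w1: successors {w0, w1, w2, w4}; ◇(□p ∨ p) there: w0:T, w1:T, w2:T, w4:T. ✓
w2: successors {w0, w1, w3}; ◇(□p ∨ p) there: w0:T, w1:T, w3:T. ✓
w3: successors {w2, w4}; ◇(□p ∨ p) there: w2:T, w4:T. ✓
w4: successors {w2, w3}; ◇(□p ∨ p) there: w2:T, w3:T. ✓
Satisfying worlds: {w0, w1, w2, w3, w4}.

5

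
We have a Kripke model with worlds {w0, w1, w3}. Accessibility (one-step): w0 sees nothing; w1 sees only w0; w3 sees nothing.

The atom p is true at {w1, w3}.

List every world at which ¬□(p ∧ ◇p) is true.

{w1}

w0: □(p ∧ ◇p) is T. ✗
w1: □(p ∧ ◇p) is F. ✓
w3: □(p ∧ ◇p) is T. ✗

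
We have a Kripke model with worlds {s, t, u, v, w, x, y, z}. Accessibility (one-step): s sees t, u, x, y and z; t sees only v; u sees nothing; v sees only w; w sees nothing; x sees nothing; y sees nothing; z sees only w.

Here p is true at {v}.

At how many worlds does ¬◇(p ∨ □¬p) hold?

4

s: ◇(p ∨ □¬p) is T. ✗
t: ◇(p ∨ □¬p) is T. ✗
u: ◇(p ∨ □¬p) is F. ✓
v: ◇(p ∨ □¬p) is T. ✗
w: ◇(p ∨ □¬p) is F. ✓
x: ◇(p ∨ □¬p) is F. ✓
y: ◇(p ∨ □¬p) is F. ✓
z: ◇(p ∨ □¬p) is T. ✗
Satisfying worlds: {u, w, x, y}.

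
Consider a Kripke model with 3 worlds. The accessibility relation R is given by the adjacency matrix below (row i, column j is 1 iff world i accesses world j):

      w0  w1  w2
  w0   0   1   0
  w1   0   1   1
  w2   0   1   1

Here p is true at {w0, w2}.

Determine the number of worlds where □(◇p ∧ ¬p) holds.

1

w0: successors {w1}; ◇p ∧ ¬p there: w1:T. ✓
w1: successors {w1, w2}; ◇p ∧ ¬p there: w1:T, w2:F. ✗
w2: successors {w1, w2}; ◇p ∧ ¬p there: w1:T, w2:F. ✗
Satisfying worlds: {w0}.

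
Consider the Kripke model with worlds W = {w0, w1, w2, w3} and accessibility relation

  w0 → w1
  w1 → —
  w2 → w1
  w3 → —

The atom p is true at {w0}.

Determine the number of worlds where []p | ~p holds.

w0: []p is F, ~p is F. ✗
w1: []p is T, ~p is T. ✓
w2: []p is F, ~p is T. ✓
w3: []p is T, ~p is T. ✓
Satisfying worlds: {w1, w2, w3}.

3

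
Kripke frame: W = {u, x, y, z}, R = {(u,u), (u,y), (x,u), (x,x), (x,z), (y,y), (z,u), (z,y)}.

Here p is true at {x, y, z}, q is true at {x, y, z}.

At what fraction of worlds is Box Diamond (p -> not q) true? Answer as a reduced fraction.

1/4

u: successors {u, y}; Diamond (p -> not q) there: u:T, y:F. ✗
x: successors {u, x, z}; Diamond (p -> not q) there: u:T, x:T, z:T. ✓
y: successors {y}; Diamond (p -> not q) there: y:F. ✗
z: successors {u, y}; Diamond (p -> not q) there: u:T, y:F. ✗
That's 1 of 4 worlds, so 1/4.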